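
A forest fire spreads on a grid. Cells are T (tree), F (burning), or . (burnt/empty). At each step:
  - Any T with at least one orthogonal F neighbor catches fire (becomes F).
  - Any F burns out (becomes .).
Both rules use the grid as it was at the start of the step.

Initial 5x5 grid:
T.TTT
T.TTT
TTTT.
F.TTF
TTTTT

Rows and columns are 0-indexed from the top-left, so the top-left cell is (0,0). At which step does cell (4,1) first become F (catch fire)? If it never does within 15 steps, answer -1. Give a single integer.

Step 1: cell (4,1)='T' (+4 fires, +2 burnt)
Step 2: cell (4,1)='F' (+6 fires, +4 burnt)
  -> target ignites at step 2
Step 3: cell (4,1)='.' (+4 fires, +6 burnt)
Step 4: cell (4,1)='.' (+3 fires, +4 burnt)
Step 5: cell (4,1)='.' (+2 fires, +3 burnt)
Step 6: cell (4,1)='.' (+0 fires, +2 burnt)
  fire out at step 6

2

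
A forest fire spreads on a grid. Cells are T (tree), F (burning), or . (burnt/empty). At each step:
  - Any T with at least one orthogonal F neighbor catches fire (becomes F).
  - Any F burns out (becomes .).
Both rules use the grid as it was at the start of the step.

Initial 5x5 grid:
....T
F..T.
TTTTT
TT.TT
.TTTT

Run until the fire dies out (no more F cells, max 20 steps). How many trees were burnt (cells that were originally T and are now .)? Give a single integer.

Step 1: +1 fires, +1 burnt (F count now 1)
Step 2: +2 fires, +1 burnt (F count now 2)
Step 3: +2 fires, +2 burnt (F count now 2)
Step 4: +2 fires, +2 burnt (F count now 2)
Step 5: +4 fires, +2 burnt (F count now 4)
Step 6: +2 fires, +4 burnt (F count now 2)
Step 7: +1 fires, +2 burnt (F count now 1)
Step 8: +0 fires, +1 burnt (F count now 0)
Fire out after step 8
Initially T: 15, now '.': 24
Total burnt (originally-T cells now '.'): 14

Answer: 14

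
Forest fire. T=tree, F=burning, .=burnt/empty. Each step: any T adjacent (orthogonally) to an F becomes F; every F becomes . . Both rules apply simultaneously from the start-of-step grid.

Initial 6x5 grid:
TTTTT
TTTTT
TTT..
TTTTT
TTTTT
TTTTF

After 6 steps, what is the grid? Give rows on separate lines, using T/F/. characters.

Step 1: 2 trees catch fire, 1 burn out
  TTTTT
  TTTTT
  TTT..
  TTTTT
  TTTTF
  TTTF.
Step 2: 3 trees catch fire, 2 burn out
  TTTTT
  TTTTT
  TTT..
  TTTTF
  TTTF.
  TTF..
Step 3: 3 trees catch fire, 3 burn out
  TTTTT
  TTTTT
  TTT..
  TTTF.
  TTF..
  TF...
Step 4: 3 trees catch fire, 3 burn out
  TTTTT
  TTTTT
  TTT..
  TTF..
  TF...
  F....
Step 5: 3 trees catch fire, 3 burn out
  TTTTT
  TTTTT
  TTF..
  TF...
  F....
  .....
Step 6: 3 trees catch fire, 3 burn out
  TTTTT
  TTFTT
  TF...
  F....
  .....
  .....

TTTTT
TTFTT
TF...
F....
.....
.....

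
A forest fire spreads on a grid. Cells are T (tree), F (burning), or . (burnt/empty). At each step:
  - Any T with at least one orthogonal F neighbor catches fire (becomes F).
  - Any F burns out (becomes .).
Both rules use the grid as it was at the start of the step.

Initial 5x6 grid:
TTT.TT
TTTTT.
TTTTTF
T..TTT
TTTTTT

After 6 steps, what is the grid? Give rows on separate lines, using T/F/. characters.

Step 1: 2 trees catch fire, 1 burn out
  TTT.TT
  TTTTT.
  TTTTF.
  T..TTF
  TTTTTT
Step 2: 4 trees catch fire, 2 burn out
  TTT.TT
  TTTTF.
  TTTF..
  T..TF.
  TTTTTF
Step 3: 5 trees catch fire, 4 burn out
  TTT.FT
  TTTF..
  TTF...
  T..F..
  TTTTF.
Step 4: 4 trees catch fire, 5 burn out
  TTT..F
  TTF...
  TF....
  T.....
  TTTF..
Step 5: 4 trees catch fire, 4 burn out
  TTF...
  TF....
  F.....
  T.....
  TTF...
Step 6: 4 trees catch fire, 4 burn out
  TF....
  F.....
  ......
  F.....
  TF....

TF....
F.....
......
F.....
TF....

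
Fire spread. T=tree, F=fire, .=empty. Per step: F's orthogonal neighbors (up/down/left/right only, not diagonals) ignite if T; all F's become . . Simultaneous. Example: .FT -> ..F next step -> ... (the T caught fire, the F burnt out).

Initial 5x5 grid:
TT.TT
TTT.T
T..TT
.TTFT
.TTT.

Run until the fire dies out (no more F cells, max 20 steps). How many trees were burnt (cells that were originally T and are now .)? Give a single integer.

Answer: 11

Derivation:
Step 1: +4 fires, +1 burnt (F count now 4)
Step 2: +3 fires, +4 burnt (F count now 3)
Step 3: +2 fires, +3 burnt (F count now 2)
Step 4: +1 fires, +2 burnt (F count now 1)
Step 5: +1 fires, +1 burnt (F count now 1)
Step 6: +0 fires, +1 burnt (F count now 0)
Fire out after step 6
Initially T: 17, now '.': 19
Total burnt (originally-T cells now '.'): 11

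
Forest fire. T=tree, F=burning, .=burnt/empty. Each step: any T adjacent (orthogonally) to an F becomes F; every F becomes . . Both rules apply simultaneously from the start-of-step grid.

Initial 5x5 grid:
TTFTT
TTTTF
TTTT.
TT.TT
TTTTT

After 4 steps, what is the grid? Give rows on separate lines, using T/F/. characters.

Step 1: 5 trees catch fire, 2 burn out
  TF.FF
  TTFF.
  TTTT.
  TT.TT
  TTTTT
Step 2: 4 trees catch fire, 5 burn out
  F....
  TF...
  TTFF.
  TT.TT
  TTTTT
Step 3: 3 trees catch fire, 4 burn out
  .....
  F....
  TF...
  TT.FT
  TTTTT
Step 4: 4 trees catch fire, 3 burn out
  .....
  .....
  F....
  TF..F
  TTTFT

.....
.....
F....
TF..F
TTTFT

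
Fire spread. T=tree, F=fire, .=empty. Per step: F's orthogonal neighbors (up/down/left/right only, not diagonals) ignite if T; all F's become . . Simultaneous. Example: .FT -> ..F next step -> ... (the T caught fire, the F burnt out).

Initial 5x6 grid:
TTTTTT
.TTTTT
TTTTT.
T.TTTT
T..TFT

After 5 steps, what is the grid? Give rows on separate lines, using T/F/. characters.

Step 1: 3 trees catch fire, 1 burn out
  TTTTTT
  .TTTTT
  TTTTT.
  T.TTFT
  T..F.F
Step 2: 3 trees catch fire, 3 burn out
  TTTTTT
  .TTTTT
  TTTTF.
  T.TF.F
  T.....
Step 3: 3 trees catch fire, 3 burn out
  TTTTTT
  .TTTFT
  TTTF..
  T.F...
  T.....
Step 4: 4 trees catch fire, 3 burn out
  TTTTFT
  .TTF.F
  TTF...
  T.....
  T.....
Step 5: 4 trees catch fire, 4 burn out
  TTTF.F
  .TF...
  TF....
  T.....
  T.....

TTTF.F
.TF...
TF....
T.....
T.....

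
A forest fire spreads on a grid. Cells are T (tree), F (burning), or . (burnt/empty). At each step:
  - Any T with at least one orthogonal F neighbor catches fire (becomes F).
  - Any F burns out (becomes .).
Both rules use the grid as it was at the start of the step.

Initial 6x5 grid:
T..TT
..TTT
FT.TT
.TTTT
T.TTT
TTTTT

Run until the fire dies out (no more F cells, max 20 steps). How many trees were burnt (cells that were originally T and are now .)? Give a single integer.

Step 1: +1 fires, +1 burnt (F count now 1)
Step 2: +1 fires, +1 burnt (F count now 1)
Step 3: +1 fires, +1 burnt (F count now 1)
Step 4: +2 fires, +1 burnt (F count now 2)
Step 5: +4 fires, +2 burnt (F count now 4)
Step 6: +5 fires, +4 burnt (F count now 5)
Step 7: +5 fires, +5 burnt (F count now 5)
Step 8: +2 fires, +5 burnt (F count now 2)
Step 9: +0 fires, +2 burnt (F count now 0)
Fire out after step 9
Initially T: 22, now '.': 29
Total burnt (originally-T cells now '.'): 21

Answer: 21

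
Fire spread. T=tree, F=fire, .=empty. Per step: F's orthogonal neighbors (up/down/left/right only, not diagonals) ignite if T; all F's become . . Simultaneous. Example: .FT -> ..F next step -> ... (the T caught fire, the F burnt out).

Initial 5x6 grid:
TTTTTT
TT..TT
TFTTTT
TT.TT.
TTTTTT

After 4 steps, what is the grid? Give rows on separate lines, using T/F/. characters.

Step 1: 4 trees catch fire, 1 burn out
  TTTTTT
  TF..TT
  F.FTTT
  TF.TT.
  TTTTTT
Step 2: 5 trees catch fire, 4 burn out
  TFTTTT
  F...TT
  ...FTT
  F..TT.
  TFTTTT
Step 3: 6 trees catch fire, 5 burn out
  F.FTTT
  ....TT
  ....FT
  ...FT.
  F.FTTT
Step 4: 5 trees catch fire, 6 burn out
  ...FTT
  ....FT
  .....F
  ....F.
  ...FTT

...FTT
....FT
.....F
....F.
...FTT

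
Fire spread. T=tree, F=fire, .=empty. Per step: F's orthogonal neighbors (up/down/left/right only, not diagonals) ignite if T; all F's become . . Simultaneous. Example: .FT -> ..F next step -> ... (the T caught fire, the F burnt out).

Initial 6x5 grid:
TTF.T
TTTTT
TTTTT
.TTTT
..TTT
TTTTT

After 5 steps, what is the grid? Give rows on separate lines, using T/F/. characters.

Step 1: 2 trees catch fire, 1 burn out
  TF..T
  TTFTT
  TTTTT
  .TTTT
  ..TTT
  TTTTT
Step 2: 4 trees catch fire, 2 burn out
  F...T
  TF.FT
  TTFTT
  .TTTT
  ..TTT
  TTTTT
Step 3: 5 trees catch fire, 4 burn out
  ....T
  F...F
  TF.FT
  .TFTT
  ..TTT
  TTTTT
Step 4: 6 trees catch fire, 5 burn out
  ....F
  .....
  F...F
  .F.FT
  ..FTT
  TTTTT
Step 5: 3 trees catch fire, 6 burn out
  .....
  .....
  .....
  ....F
  ...FT
  TTFTT

.....
.....
.....
....F
...FT
TTFTT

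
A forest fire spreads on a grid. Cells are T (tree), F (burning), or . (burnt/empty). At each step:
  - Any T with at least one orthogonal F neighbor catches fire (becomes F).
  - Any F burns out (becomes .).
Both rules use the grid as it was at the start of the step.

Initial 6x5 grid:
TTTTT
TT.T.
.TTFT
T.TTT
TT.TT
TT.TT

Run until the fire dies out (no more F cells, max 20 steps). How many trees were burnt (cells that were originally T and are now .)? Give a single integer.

Answer: 18

Derivation:
Step 1: +4 fires, +1 burnt (F count now 4)
Step 2: +5 fires, +4 burnt (F count now 5)
Step 3: +5 fires, +5 burnt (F count now 5)
Step 4: +3 fires, +5 burnt (F count now 3)
Step 5: +1 fires, +3 burnt (F count now 1)
Step 6: +0 fires, +1 burnt (F count now 0)
Fire out after step 6
Initially T: 23, now '.': 25
Total burnt (originally-T cells now '.'): 18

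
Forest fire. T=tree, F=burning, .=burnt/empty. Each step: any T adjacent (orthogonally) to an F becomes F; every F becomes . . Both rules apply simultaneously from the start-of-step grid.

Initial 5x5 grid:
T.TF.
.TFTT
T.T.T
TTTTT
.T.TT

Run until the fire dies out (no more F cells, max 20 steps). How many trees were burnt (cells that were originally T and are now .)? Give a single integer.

Step 1: +4 fires, +2 burnt (F count now 4)
Step 2: +2 fires, +4 burnt (F count now 2)
Step 3: +3 fires, +2 burnt (F count now 3)
Step 4: +4 fires, +3 burnt (F count now 4)
Step 5: +2 fires, +4 burnt (F count now 2)
Step 6: +0 fires, +2 burnt (F count now 0)
Fire out after step 6
Initially T: 16, now '.': 24
Total burnt (originally-T cells now '.'): 15

Answer: 15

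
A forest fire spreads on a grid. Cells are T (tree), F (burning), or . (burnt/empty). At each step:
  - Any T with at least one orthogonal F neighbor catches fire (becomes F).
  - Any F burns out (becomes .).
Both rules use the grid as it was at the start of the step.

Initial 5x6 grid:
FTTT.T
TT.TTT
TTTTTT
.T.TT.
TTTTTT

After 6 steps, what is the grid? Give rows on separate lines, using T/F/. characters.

Step 1: 2 trees catch fire, 1 burn out
  .FTT.T
  FT.TTT
  TTTTTT
  .T.TT.
  TTTTTT
Step 2: 3 trees catch fire, 2 burn out
  ..FT.T
  .F.TTT
  FTTTTT
  .T.TT.
  TTTTTT
Step 3: 2 trees catch fire, 3 burn out
  ...F.T
  ...TTT
  .FTTTT
  .T.TT.
  TTTTTT
Step 4: 3 trees catch fire, 2 burn out
  .....T
  ...FTT
  ..FTTT
  .F.TT.
  TTTTTT
Step 5: 3 trees catch fire, 3 burn out
  .....T
  ....FT
  ...FTT
  ...TT.
  TFTTTT
Step 6: 5 trees catch fire, 3 burn out
  .....T
  .....F
  ....FT
  ...FT.
  F.FTTT

.....T
.....F
....FT
...FT.
F.FTTT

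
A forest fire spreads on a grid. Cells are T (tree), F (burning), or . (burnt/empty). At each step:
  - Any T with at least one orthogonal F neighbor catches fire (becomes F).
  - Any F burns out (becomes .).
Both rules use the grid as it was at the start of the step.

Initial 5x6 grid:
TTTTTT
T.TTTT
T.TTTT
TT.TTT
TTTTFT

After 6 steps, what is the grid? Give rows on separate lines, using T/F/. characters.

Step 1: 3 trees catch fire, 1 burn out
  TTTTTT
  T.TTTT
  T.TTTT
  TT.TFT
  TTTF.F
Step 2: 4 trees catch fire, 3 burn out
  TTTTTT
  T.TTTT
  T.TTFT
  TT.F.F
  TTF...
Step 3: 4 trees catch fire, 4 burn out
  TTTTTT
  T.TTFT
  T.TF.F
  TT....
  TF....
Step 4: 6 trees catch fire, 4 burn out
  TTTTFT
  T.TF.F
  T.F...
  TF....
  F.....
Step 5: 4 trees catch fire, 6 burn out
  TTTF.F
  T.F...
  T.....
  F.....
  ......
Step 6: 2 trees catch fire, 4 burn out
  TTF...
  T.....
  F.....
  ......
  ......

TTF...
T.....
F.....
......
......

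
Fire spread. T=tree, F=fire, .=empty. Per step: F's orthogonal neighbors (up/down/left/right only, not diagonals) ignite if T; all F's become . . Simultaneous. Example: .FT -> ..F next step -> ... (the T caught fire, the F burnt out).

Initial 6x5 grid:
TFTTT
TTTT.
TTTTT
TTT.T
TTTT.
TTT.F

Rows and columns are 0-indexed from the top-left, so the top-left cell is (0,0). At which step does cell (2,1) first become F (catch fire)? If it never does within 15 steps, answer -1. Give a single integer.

Step 1: cell (2,1)='T' (+3 fires, +2 burnt)
Step 2: cell (2,1)='F' (+4 fires, +3 burnt)
  -> target ignites at step 2
Step 3: cell (2,1)='.' (+5 fires, +4 burnt)
Step 4: cell (2,1)='.' (+4 fires, +5 burnt)
Step 5: cell (2,1)='.' (+4 fires, +4 burnt)
Step 6: cell (2,1)='.' (+4 fires, +4 burnt)
Step 7: cell (2,1)='.' (+0 fires, +4 burnt)
  fire out at step 7

2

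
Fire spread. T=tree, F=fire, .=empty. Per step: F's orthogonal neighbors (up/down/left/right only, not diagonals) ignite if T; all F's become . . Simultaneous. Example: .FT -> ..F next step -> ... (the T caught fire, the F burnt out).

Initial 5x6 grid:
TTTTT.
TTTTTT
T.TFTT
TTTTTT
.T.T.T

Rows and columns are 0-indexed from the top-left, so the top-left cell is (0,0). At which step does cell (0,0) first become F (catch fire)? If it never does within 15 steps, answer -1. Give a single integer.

Step 1: cell (0,0)='T' (+4 fires, +1 burnt)
Step 2: cell (0,0)='T' (+7 fires, +4 burnt)
Step 3: cell (0,0)='T' (+6 fires, +7 burnt)
Step 4: cell (0,0)='T' (+5 fires, +6 burnt)
Step 5: cell (0,0)='F' (+2 fires, +5 burnt)
  -> target ignites at step 5
Step 6: cell (0,0)='.' (+0 fires, +2 burnt)
  fire out at step 6

5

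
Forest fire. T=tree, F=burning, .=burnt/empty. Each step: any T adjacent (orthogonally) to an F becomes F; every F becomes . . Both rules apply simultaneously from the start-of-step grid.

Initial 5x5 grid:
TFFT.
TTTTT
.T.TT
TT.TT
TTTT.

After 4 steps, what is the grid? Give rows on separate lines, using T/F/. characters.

Step 1: 4 trees catch fire, 2 burn out
  F..F.
  TFFTT
  .T.TT
  TT.TT
  TTTT.
Step 2: 3 trees catch fire, 4 burn out
  .....
  F..FT
  .F.TT
  TT.TT
  TTTT.
Step 3: 3 trees catch fire, 3 burn out
  .....
  ....F
  ...FT
  TF.TT
  TTTT.
Step 4: 4 trees catch fire, 3 burn out
  .....
  .....
  ....F
  F..FT
  TFTT.

.....
.....
....F
F..FT
TFTT.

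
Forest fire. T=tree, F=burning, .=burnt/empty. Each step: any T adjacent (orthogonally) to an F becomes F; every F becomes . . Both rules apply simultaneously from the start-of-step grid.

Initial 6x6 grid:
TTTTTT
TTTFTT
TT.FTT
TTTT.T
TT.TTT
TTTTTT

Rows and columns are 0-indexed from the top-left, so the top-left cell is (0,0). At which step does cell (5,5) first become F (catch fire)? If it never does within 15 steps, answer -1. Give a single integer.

Step 1: cell (5,5)='T' (+5 fires, +2 burnt)
Step 2: cell (5,5)='T' (+7 fires, +5 burnt)
Step 3: cell (5,5)='T' (+8 fires, +7 burnt)
Step 4: cell (5,5)='T' (+7 fires, +8 burnt)
Step 5: cell (5,5)='F' (+3 fires, +7 burnt)
  -> target ignites at step 5
Step 6: cell (5,5)='.' (+1 fires, +3 burnt)
Step 7: cell (5,5)='.' (+0 fires, +1 burnt)
  fire out at step 7

5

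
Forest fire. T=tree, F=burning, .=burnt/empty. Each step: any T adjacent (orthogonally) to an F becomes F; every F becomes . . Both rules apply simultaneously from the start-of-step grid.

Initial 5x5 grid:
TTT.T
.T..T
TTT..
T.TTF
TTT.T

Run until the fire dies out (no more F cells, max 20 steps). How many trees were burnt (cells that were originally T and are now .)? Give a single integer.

Step 1: +2 fires, +1 burnt (F count now 2)
Step 2: +1 fires, +2 burnt (F count now 1)
Step 3: +2 fires, +1 burnt (F count now 2)
Step 4: +2 fires, +2 burnt (F count now 2)
Step 5: +3 fires, +2 burnt (F count now 3)
Step 6: +2 fires, +3 burnt (F count now 2)
Step 7: +2 fires, +2 burnt (F count now 2)
Step 8: +0 fires, +2 burnt (F count now 0)
Fire out after step 8
Initially T: 16, now '.': 23
Total burnt (originally-T cells now '.'): 14

Answer: 14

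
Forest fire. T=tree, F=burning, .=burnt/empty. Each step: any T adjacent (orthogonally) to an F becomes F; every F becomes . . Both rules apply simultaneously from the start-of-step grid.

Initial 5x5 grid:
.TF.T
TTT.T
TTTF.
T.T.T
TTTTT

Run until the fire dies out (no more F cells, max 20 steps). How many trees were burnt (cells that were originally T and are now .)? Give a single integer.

Step 1: +3 fires, +2 burnt (F count now 3)
Step 2: +3 fires, +3 burnt (F count now 3)
Step 3: +3 fires, +3 burnt (F count now 3)
Step 4: +3 fires, +3 burnt (F count now 3)
Step 5: +2 fires, +3 burnt (F count now 2)
Step 6: +1 fires, +2 burnt (F count now 1)
Step 7: +0 fires, +1 burnt (F count now 0)
Fire out after step 7
Initially T: 17, now '.': 23
Total burnt (originally-T cells now '.'): 15

Answer: 15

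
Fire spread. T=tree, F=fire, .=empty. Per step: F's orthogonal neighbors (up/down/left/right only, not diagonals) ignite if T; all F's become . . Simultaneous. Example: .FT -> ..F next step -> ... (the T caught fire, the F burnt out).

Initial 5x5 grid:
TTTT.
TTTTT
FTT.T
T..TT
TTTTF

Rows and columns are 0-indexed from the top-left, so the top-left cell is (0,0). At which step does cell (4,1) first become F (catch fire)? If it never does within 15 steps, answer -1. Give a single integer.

Step 1: cell (4,1)='T' (+5 fires, +2 burnt)
Step 2: cell (4,1)='T' (+7 fires, +5 burnt)
Step 3: cell (4,1)='F' (+4 fires, +7 burnt)
  -> target ignites at step 3
Step 4: cell (4,1)='.' (+2 fires, +4 burnt)
Step 5: cell (4,1)='.' (+1 fires, +2 burnt)
Step 6: cell (4,1)='.' (+0 fires, +1 burnt)
  fire out at step 6

3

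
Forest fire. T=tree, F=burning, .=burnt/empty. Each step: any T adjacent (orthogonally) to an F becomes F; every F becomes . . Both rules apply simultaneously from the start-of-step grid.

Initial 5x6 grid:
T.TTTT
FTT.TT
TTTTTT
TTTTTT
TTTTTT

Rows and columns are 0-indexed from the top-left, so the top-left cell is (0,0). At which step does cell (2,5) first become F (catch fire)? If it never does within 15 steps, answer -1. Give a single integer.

Step 1: cell (2,5)='T' (+3 fires, +1 burnt)
Step 2: cell (2,5)='T' (+3 fires, +3 burnt)
Step 3: cell (2,5)='T' (+4 fires, +3 burnt)
Step 4: cell (2,5)='T' (+4 fires, +4 burnt)
Step 5: cell (2,5)='T' (+4 fires, +4 burnt)
Step 6: cell (2,5)='F' (+5 fires, +4 burnt)
  -> target ignites at step 6
Step 7: cell (2,5)='.' (+3 fires, +5 burnt)
Step 8: cell (2,5)='.' (+1 fires, +3 burnt)
Step 9: cell (2,5)='.' (+0 fires, +1 burnt)
  fire out at step 9

6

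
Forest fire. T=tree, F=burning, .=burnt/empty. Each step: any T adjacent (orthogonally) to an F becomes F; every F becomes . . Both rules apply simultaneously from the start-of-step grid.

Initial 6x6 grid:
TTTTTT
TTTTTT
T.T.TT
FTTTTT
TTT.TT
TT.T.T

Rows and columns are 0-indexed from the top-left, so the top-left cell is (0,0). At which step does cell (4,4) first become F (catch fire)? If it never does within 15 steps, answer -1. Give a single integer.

Step 1: cell (4,4)='T' (+3 fires, +1 burnt)
Step 2: cell (4,4)='T' (+4 fires, +3 burnt)
Step 3: cell (4,4)='T' (+6 fires, +4 burnt)
Step 4: cell (4,4)='T' (+3 fires, +6 burnt)
Step 5: cell (4,4)='F' (+5 fires, +3 burnt)
  -> target ignites at step 5
Step 6: cell (4,4)='.' (+4 fires, +5 burnt)
Step 7: cell (4,4)='.' (+3 fires, +4 burnt)
Step 8: cell (4,4)='.' (+1 fires, +3 burnt)
Step 9: cell (4,4)='.' (+0 fires, +1 burnt)
  fire out at step 9

5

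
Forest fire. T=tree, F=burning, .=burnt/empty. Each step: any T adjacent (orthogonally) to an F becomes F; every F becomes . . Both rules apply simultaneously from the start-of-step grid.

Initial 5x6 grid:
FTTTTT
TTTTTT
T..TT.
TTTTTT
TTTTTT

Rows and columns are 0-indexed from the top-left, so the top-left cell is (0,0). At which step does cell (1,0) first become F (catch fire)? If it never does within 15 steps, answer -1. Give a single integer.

Step 1: cell (1,0)='F' (+2 fires, +1 burnt)
  -> target ignites at step 1
Step 2: cell (1,0)='.' (+3 fires, +2 burnt)
Step 3: cell (1,0)='.' (+3 fires, +3 burnt)
Step 4: cell (1,0)='.' (+4 fires, +3 burnt)
Step 5: cell (1,0)='.' (+5 fires, +4 burnt)
Step 6: cell (1,0)='.' (+4 fires, +5 burnt)
Step 7: cell (1,0)='.' (+2 fires, +4 burnt)
Step 8: cell (1,0)='.' (+2 fires, +2 burnt)
Step 9: cell (1,0)='.' (+1 fires, +2 burnt)
Step 10: cell (1,0)='.' (+0 fires, +1 burnt)
  fire out at step 10

1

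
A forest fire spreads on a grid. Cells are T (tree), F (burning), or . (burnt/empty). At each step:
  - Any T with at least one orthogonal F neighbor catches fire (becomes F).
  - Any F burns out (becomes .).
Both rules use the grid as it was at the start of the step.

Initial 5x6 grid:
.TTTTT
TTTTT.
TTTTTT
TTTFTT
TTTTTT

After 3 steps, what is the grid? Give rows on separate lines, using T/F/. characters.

Step 1: 4 trees catch fire, 1 burn out
  .TTTTT
  TTTTT.
  TTTFTT
  TTF.FT
  TTTFTT
Step 2: 7 trees catch fire, 4 burn out
  .TTTTT
  TTTFT.
  TTF.FT
  TF...F
  TTF.FT
Step 3: 8 trees catch fire, 7 burn out
  .TTFTT
  TTF.F.
  TF...F
  F.....
  TF...F

.TTFTT
TTF.F.
TF...F
F.....
TF...F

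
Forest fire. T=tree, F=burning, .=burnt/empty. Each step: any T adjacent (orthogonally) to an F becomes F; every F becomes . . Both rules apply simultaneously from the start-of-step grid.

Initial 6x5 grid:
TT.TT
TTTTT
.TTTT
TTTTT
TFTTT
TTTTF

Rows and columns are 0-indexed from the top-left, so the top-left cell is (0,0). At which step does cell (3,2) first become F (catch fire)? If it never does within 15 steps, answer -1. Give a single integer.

Step 1: cell (3,2)='T' (+6 fires, +2 burnt)
Step 2: cell (3,2)='F' (+7 fires, +6 burnt)
  -> target ignites at step 2
Step 3: cell (3,2)='.' (+4 fires, +7 burnt)
Step 4: cell (3,2)='.' (+5 fires, +4 burnt)
Step 5: cell (3,2)='.' (+3 fires, +5 burnt)
Step 6: cell (3,2)='.' (+1 fires, +3 burnt)
Step 7: cell (3,2)='.' (+0 fires, +1 burnt)
  fire out at step 7

2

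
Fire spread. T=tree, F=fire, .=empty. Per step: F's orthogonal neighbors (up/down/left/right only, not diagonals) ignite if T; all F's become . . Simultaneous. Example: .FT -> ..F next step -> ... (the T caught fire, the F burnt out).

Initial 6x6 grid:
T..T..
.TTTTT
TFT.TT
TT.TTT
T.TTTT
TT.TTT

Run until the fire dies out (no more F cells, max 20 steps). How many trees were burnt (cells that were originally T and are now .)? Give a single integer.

Answer: 25

Derivation:
Step 1: +4 fires, +1 burnt (F count now 4)
Step 2: +2 fires, +4 burnt (F count now 2)
Step 3: +2 fires, +2 burnt (F count now 2)
Step 4: +3 fires, +2 burnt (F count now 3)
Step 5: +3 fires, +3 burnt (F count now 3)
Step 6: +2 fires, +3 burnt (F count now 2)
Step 7: +3 fires, +2 burnt (F count now 3)
Step 8: +3 fires, +3 burnt (F count now 3)
Step 9: +3 fires, +3 burnt (F count now 3)
Step 10: +0 fires, +3 burnt (F count now 0)
Fire out after step 10
Initially T: 26, now '.': 35
Total burnt (originally-T cells now '.'): 25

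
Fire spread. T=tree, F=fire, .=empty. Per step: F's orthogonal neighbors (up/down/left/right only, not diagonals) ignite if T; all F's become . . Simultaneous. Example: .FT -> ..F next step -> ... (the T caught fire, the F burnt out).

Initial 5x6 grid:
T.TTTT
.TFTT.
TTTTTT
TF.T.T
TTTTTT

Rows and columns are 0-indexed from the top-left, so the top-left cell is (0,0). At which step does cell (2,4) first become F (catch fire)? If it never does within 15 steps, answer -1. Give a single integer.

Step 1: cell (2,4)='T' (+7 fires, +2 burnt)
Step 2: cell (2,4)='T' (+6 fires, +7 burnt)
Step 3: cell (2,4)='F' (+4 fires, +6 burnt)
  -> target ignites at step 3
Step 4: cell (2,4)='.' (+3 fires, +4 burnt)
Step 5: cell (2,4)='.' (+2 fires, +3 burnt)
Step 6: cell (2,4)='.' (+0 fires, +2 burnt)
  fire out at step 6

3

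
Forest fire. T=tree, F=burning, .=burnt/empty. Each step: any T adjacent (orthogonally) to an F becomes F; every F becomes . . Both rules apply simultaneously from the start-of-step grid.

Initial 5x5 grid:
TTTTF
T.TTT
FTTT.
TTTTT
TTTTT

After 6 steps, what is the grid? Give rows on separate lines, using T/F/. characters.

Step 1: 5 trees catch fire, 2 burn out
  TTTF.
  F.TTF
  .FTT.
  FTTTT
  TTTTT
Step 2: 6 trees catch fire, 5 burn out
  FTF..
  ..TF.
  ..FT.
  .FTTT
  FTTTT
Step 3: 5 trees catch fire, 6 burn out
  .F...
  ..F..
  ...F.
  ..FTT
  .FTTT
Step 4: 2 trees catch fire, 5 burn out
  .....
  .....
  .....
  ...FT
  ..FTT
Step 5: 2 trees catch fire, 2 burn out
  .....
  .....
  .....
  ....F
  ...FT
Step 6: 1 trees catch fire, 2 burn out
  .....
  .....
  .....
  .....
  ....F

.....
.....
.....
.....
....F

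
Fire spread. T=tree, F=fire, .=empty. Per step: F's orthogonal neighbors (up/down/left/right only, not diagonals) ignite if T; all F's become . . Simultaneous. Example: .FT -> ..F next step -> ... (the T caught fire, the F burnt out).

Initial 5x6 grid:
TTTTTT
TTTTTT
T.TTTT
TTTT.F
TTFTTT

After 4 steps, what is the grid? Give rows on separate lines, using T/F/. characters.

Step 1: 5 trees catch fire, 2 burn out
  TTTTTT
  TTTTTT
  T.TTTF
  TTFT..
  TF.FTF
Step 2: 7 trees catch fire, 5 burn out
  TTTTTT
  TTTTTF
  T.FTF.
  TF.F..
  F...F.
Step 3: 5 trees catch fire, 7 burn out
  TTTTTF
  TTFTF.
  T..F..
  F.....
  ......
Step 4: 5 trees catch fire, 5 burn out
  TTFTF.
  TF.F..
  F.....
  ......
  ......

TTFTF.
TF.F..
F.....
......
......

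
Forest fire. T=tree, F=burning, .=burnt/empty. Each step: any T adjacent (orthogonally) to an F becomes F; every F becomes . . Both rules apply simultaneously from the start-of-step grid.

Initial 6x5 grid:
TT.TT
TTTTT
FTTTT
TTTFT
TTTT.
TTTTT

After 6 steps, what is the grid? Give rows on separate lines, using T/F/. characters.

Step 1: 7 trees catch fire, 2 burn out
  TT.TT
  FTTTT
  .FTFT
  FTF.F
  TTTF.
  TTTTT
Step 2: 9 trees catch fire, 7 burn out
  FT.TT
  .FTFT
  ..F.F
  .F...
  FTF..
  TTTFT
Step 3: 8 trees catch fire, 9 burn out
  .F.FT
  ..F.F
  .....
  .....
  .F...
  FTF.F
Step 4: 2 trees catch fire, 8 burn out
  ....F
  .....
  .....
  .....
  .....
  .F...
Step 5: 0 trees catch fire, 2 burn out
  .....
  .....
  .....
  .....
  .....
  .....
Step 6: 0 trees catch fire, 0 burn out
  .....
  .....
  .....
  .....
  .....
  .....

.....
.....
.....
.....
.....
.....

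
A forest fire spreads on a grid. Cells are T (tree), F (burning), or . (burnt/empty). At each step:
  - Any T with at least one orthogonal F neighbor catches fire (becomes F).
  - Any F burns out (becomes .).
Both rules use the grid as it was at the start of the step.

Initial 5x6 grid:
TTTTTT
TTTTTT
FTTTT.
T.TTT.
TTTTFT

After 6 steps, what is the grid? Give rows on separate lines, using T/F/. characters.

Step 1: 6 trees catch fire, 2 burn out
  TTTTTT
  FTTTTT
  .FTTT.
  F.TTF.
  TTTF.F
Step 2: 7 trees catch fire, 6 burn out
  FTTTTT
  .FTTTT
  ..FTF.
  ..TF..
  FTF...
Step 3: 6 trees catch fire, 7 burn out
  .FTTTT
  ..FTFT
  ...F..
  ..F...
  .F....
Step 4: 4 trees catch fire, 6 burn out
  ..FTFT
  ...F.F
  ......
  ......
  ......
Step 5: 2 trees catch fire, 4 burn out
  ...F.F
  ......
  ......
  ......
  ......
Step 6: 0 trees catch fire, 2 burn out
  ......
  ......
  ......
  ......
  ......

......
......
......
......
......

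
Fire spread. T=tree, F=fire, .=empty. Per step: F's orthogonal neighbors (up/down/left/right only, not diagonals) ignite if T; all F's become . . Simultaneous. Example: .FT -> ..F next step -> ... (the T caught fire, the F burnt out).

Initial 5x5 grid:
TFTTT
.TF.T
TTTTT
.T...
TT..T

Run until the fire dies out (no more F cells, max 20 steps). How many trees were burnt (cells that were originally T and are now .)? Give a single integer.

Step 1: +4 fires, +2 burnt (F count now 4)
Step 2: +3 fires, +4 burnt (F count now 3)
Step 3: +4 fires, +3 burnt (F count now 4)
Step 4: +2 fires, +4 burnt (F count now 2)
Step 5: +1 fires, +2 burnt (F count now 1)
Step 6: +0 fires, +1 burnt (F count now 0)
Fire out after step 6
Initially T: 15, now '.': 24
Total burnt (originally-T cells now '.'): 14

Answer: 14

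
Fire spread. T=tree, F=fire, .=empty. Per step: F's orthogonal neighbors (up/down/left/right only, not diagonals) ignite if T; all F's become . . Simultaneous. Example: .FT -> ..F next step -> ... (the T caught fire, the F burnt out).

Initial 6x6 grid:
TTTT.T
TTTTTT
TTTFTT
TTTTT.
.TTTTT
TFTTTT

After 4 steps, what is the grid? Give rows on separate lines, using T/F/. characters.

Step 1: 7 trees catch fire, 2 burn out
  TTTT.T
  TTTFTT
  TTF.FT
  TTTFT.
  .FTTTT
  F.FTTT
Step 2: 11 trees catch fire, 7 burn out
  TTTF.T
  TTF.FT
  TF...F
  TFF.F.
  ..FFTT
  ...FTT
Step 3: 7 trees catch fire, 11 burn out
  TTF..T
  TF...F
  F.....
  F.....
  ....FT
  ....FT
Step 4: 5 trees catch fire, 7 burn out
  TF...F
  F.....
  ......
  ......
  .....F
  .....F

TF...F
F.....
......
......
.....F
.....F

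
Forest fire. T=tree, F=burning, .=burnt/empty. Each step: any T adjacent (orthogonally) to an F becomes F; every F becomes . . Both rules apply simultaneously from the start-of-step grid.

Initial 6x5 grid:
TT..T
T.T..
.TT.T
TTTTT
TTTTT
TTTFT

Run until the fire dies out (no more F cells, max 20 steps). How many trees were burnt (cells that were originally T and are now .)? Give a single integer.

Answer: 18

Derivation:
Step 1: +3 fires, +1 burnt (F count now 3)
Step 2: +4 fires, +3 burnt (F count now 4)
Step 3: +4 fires, +4 burnt (F count now 4)
Step 4: +4 fires, +4 burnt (F count now 4)
Step 5: +3 fires, +4 burnt (F count now 3)
Step 6: +0 fires, +3 burnt (F count now 0)
Fire out after step 6
Initially T: 22, now '.': 26
Total burnt (originally-T cells now '.'): 18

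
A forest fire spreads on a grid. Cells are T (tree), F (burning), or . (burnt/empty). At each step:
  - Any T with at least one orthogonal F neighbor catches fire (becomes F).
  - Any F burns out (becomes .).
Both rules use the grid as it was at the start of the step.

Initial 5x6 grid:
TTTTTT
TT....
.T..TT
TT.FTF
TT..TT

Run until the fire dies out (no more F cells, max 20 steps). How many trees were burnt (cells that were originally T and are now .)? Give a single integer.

Answer: 5

Derivation:
Step 1: +3 fires, +2 burnt (F count now 3)
Step 2: +2 fires, +3 burnt (F count now 2)
Step 3: +0 fires, +2 burnt (F count now 0)
Fire out after step 3
Initially T: 18, now '.': 17
Total burnt (originally-T cells now '.'): 5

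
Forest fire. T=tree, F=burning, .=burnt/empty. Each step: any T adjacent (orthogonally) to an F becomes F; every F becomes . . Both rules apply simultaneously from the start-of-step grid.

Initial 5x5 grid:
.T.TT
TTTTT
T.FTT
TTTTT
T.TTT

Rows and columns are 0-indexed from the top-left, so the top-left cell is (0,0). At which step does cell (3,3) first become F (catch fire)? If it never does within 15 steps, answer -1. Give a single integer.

Step 1: cell (3,3)='T' (+3 fires, +1 burnt)
Step 2: cell (3,3)='F' (+6 fires, +3 burnt)
  -> target ignites at step 2
Step 3: cell (3,3)='.' (+7 fires, +6 burnt)
Step 4: cell (3,3)='.' (+4 fires, +7 burnt)
Step 5: cell (3,3)='.' (+0 fires, +4 burnt)
  fire out at step 5

2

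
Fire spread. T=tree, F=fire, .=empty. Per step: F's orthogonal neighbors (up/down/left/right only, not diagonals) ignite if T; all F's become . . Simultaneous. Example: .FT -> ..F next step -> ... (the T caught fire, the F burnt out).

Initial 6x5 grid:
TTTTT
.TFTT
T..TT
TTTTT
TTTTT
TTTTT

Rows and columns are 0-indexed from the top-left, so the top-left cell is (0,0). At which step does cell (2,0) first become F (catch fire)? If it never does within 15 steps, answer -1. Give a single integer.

Step 1: cell (2,0)='T' (+3 fires, +1 burnt)
Step 2: cell (2,0)='T' (+4 fires, +3 burnt)
Step 3: cell (2,0)='T' (+4 fires, +4 burnt)
Step 4: cell (2,0)='T' (+3 fires, +4 burnt)
Step 5: cell (2,0)='T' (+4 fires, +3 burnt)
Step 6: cell (2,0)='T' (+4 fires, +4 burnt)
Step 7: cell (2,0)='F' (+3 fires, +4 burnt)
  -> target ignites at step 7
Step 8: cell (2,0)='.' (+1 fires, +3 burnt)
Step 9: cell (2,0)='.' (+0 fires, +1 burnt)
  fire out at step 9

7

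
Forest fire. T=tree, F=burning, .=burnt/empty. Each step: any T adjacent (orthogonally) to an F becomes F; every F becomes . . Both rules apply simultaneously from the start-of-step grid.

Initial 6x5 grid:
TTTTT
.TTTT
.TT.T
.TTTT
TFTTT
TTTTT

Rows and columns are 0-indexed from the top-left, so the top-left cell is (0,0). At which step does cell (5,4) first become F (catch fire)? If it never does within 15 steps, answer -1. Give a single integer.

Step 1: cell (5,4)='T' (+4 fires, +1 burnt)
Step 2: cell (5,4)='T' (+5 fires, +4 burnt)
Step 3: cell (5,4)='T' (+5 fires, +5 burnt)
Step 4: cell (5,4)='F' (+4 fires, +5 burnt)
  -> target ignites at step 4
Step 5: cell (5,4)='.' (+4 fires, +4 burnt)
Step 6: cell (5,4)='.' (+2 fires, +4 burnt)
Step 7: cell (5,4)='.' (+1 fires, +2 burnt)
Step 8: cell (5,4)='.' (+0 fires, +1 burnt)
  fire out at step 8

4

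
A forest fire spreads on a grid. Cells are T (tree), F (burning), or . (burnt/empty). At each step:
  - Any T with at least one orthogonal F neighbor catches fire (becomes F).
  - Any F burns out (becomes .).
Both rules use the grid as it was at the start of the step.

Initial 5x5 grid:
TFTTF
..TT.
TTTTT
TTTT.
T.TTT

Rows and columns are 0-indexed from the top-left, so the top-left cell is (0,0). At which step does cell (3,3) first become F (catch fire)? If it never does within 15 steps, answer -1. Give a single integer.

Step 1: cell (3,3)='T' (+3 fires, +2 burnt)
Step 2: cell (3,3)='T' (+2 fires, +3 burnt)
Step 3: cell (3,3)='T' (+2 fires, +2 burnt)
Step 4: cell (3,3)='F' (+4 fires, +2 burnt)
  -> target ignites at step 4
Step 5: cell (3,3)='.' (+4 fires, +4 burnt)
Step 6: cell (3,3)='.' (+2 fires, +4 burnt)
Step 7: cell (3,3)='.' (+1 fires, +2 burnt)
Step 8: cell (3,3)='.' (+0 fires, +1 burnt)
  fire out at step 8

4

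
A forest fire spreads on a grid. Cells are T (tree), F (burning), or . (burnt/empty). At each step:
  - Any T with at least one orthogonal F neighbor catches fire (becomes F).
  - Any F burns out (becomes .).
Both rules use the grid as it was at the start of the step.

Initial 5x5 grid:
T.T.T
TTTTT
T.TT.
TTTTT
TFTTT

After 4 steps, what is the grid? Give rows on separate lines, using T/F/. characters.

Step 1: 3 trees catch fire, 1 burn out
  T.T.T
  TTTTT
  T.TT.
  TFTTT
  F.FTT
Step 2: 3 trees catch fire, 3 burn out
  T.T.T
  TTTTT
  T.TT.
  F.FTT
  ...FT
Step 3: 4 trees catch fire, 3 burn out
  T.T.T
  TTTTT
  F.FT.
  ...FT
  ....F
Step 4: 4 trees catch fire, 4 burn out
  T.T.T
  FTFTT
  ...F.
  ....F
  .....

T.T.T
FTFTT
...F.
....F
.....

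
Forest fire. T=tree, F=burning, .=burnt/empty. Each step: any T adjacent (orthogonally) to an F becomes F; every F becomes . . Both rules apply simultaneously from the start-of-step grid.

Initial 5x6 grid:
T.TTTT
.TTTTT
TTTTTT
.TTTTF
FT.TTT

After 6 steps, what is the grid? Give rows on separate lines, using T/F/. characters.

Step 1: 4 trees catch fire, 2 burn out
  T.TTTT
  .TTTTT
  TTTTTF
  .TTTF.
  .F.TTF
Step 2: 5 trees catch fire, 4 burn out
  T.TTTT
  .TTTTF
  TTTTF.
  .FTF..
  ...TF.
Step 3: 6 trees catch fire, 5 burn out
  T.TTTF
  .TTTF.
  TFTF..
  ..F...
  ...F..
Step 4: 5 trees catch fire, 6 burn out
  T.TTF.
  .FTF..
  F.F...
  ......
  ......
Step 5: 2 trees catch fire, 5 burn out
  T.TF..
  ..F...
  ......
  ......
  ......
Step 6: 1 trees catch fire, 2 burn out
  T.F...
  ......
  ......
  ......
  ......

T.F...
......
......
......
......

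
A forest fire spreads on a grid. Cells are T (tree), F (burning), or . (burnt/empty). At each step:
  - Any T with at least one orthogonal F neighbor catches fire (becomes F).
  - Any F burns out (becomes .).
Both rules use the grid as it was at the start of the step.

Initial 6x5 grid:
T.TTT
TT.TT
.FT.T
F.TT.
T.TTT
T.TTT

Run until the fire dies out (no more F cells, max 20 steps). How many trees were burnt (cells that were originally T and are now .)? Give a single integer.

Step 1: +3 fires, +2 burnt (F count now 3)
Step 2: +3 fires, +3 burnt (F count now 3)
Step 3: +3 fires, +3 burnt (F count now 3)
Step 4: +2 fires, +3 burnt (F count now 2)
Step 5: +2 fires, +2 burnt (F count now 2)
Step 6: +1 fires, +2 burnt (F count now 1)
Step 7: +0 fires, +1 burnt (F count now 0)
Fire out after step 7
Initially T: 20, now '.': 24
Total burnt (originally-T cells now '.'): 14

Answer: 14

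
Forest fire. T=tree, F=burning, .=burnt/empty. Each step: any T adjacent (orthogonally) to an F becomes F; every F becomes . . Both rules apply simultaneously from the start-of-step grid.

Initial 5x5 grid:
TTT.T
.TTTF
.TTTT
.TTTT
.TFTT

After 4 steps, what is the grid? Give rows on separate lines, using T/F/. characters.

Step 1: 6 trees catch fire, 2 burn out
  TTT.F
  .TTF.
  .TTTF
  .TFTT
  .F.FT
Step 2: 7 trees catch fire, 6 burn out
  TTT..
  .TF..
  .TFF.
  .F.FF
  ....F
Step 3: 3 trees catch fire, 7 burn out
  TTF..
  .F...
  .F...
  .....
  .....
Step 4: 1 trees catch fire, 3 burn out
  TF...
  .....
  .....
  .....
  .....

TF...
.....
.....
.....
.....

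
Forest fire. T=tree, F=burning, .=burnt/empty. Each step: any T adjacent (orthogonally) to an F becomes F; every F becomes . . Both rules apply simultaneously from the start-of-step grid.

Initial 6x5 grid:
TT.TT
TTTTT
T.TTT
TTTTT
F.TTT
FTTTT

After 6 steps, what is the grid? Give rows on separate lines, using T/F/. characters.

Step 1: 2 trees catch fire, 2 burn out
  TT.TT
  TTTTT
  T.TTT
  FTTTT
  ..TTT
  .FTTT
Step 2: 3 trees catch fire, 2 burn out
  TT.TT
  TTTTT
  F.TTT
  .FTTT
  ..TTT
  ..FTT
Step 3: 4 trees catch fire, 3 burn out
  TT.TT
  FTTTT
  ..TTT
  ..FTT
  ..FTT
  ...FT
Step 4: 6 trees catch fire, 4 burn out
  FT.TT
  .FTTT
  ..FTT
  ...FT
  ...FT
  ....F
Step 5: 5 trees catch fire, 6 burn out
  .F.TT
  ..FTT
  ...FT
  ....F
  ....F
  .....
Step 6: 2 trees catch fire, 5 burn out
  ...TT
  ...FT
  ....F
  .....
  .....
  .....

...TT
...FT
....F
.....
.....
.....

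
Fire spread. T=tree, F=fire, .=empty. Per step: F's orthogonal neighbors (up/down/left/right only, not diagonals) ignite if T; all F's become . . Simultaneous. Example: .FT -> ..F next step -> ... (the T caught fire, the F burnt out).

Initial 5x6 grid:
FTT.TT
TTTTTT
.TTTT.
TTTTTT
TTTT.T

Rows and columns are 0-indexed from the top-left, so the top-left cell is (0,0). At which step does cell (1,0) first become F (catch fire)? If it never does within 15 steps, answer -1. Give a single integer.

Step 1: cell (1,0)='F' (+2 fires, +1 burnt)
  -> target ignites at step 1
Step 2: cell (1,0)='.' (+2 fires, +2 burnt)
Step 3: cell (1,0)='.' (+2 fires, +2 burnt)
Step 4: cell (1,0)='.' (+3 fires, +2 burnt)
Step 5: cell (1,0)='.' (+5 fires, +3 burnt)
Step 6: cell (1,0)='.' (+6 fires, +5 burnt)
Step 7: cell (1,0)='.' (+3 fires, +6 burnt)
Step 8: cell (1,0)='.' (+1 fires, +3 burnt)
Step 9: cell (1,0)='.' (+1 fires, +1 burnt)
Step 10: cell (1,0)='.' (+0 fires, +1 burnt)
  fire out at step 10

1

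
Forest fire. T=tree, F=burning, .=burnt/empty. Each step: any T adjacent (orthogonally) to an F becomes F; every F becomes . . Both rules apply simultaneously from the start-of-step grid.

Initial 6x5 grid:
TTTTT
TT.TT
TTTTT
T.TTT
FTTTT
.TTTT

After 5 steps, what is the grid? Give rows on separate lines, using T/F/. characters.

Step 1: 2 trees catch fire, 1 burn out
  TTTTT
  TT.TT
  TTTTT
  F.TTT
  .FTTT
  .TTTT
Step 2: 3 trees catch fire, 2 burn out
  TTTTT
  TT.TT
  FTTTT
  ..TTT
  ..FTT
  .FTTT
Step 3: 5 trees catch fire, 3 burn out
  TTTTT
  FT.TT
  .FTTT
  ..FTT
  ...FT
  ..FTT
Step 4: 6 trees catch fire, 5 burn out
  FTTTT
  .F.TT
  ..FTT
  ...FT
  ....F
  ...FT
Step 5: 4 trees catch fire, 6 burn out
  .FTTT
  ...TT
  ...FT
  ....F
  .....
  ....F

.FTTT
...TT
...FT
....F
.....
....F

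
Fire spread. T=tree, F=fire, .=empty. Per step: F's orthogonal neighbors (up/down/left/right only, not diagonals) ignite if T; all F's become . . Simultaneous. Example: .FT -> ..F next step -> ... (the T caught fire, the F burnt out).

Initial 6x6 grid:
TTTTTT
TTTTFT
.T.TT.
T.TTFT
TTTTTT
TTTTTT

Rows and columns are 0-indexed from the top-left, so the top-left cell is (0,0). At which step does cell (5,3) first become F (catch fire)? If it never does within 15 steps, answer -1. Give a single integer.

Step 1: cell (5,3)='T' (+7 fires, +2 burnt)
Step 2: cell (5,3)='T' (+8 fires, +7 burnt)
Step 3: cell (5,3)='F' (+5 fires, +8 burnt)
  -> target ignites at step 3
Step 4: cell (5,3)='.' (+5 fires, +5 burnt)
Step 5: cell (5,3)='.' (+3 fires, +5 burnt)
Step 6: cell (5,3)='.' (+2 fires, +3 burnt)
Step 7: cell (5,3)='.' (+0 fires, +2 burnt)
  fire out at step 7

3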